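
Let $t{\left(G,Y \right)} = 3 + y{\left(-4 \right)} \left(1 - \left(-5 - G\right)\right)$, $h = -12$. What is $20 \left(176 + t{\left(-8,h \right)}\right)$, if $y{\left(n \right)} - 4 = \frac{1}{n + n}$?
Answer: $3425$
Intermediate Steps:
$y{\left(n \right)} = 4 + \frac{1}{2 n}$ ($y{\left(n \right)} = 4 + \frac{1}{n + n} = 4 + \frac{1}{2 n}$)
$t{\left(G,Y \right)} = \frac{105}{4} + \frac{31 G}{8}$ ($t{\left(G,Y \right)} = 3 + \left(4 + \frac{1}{2 \left(-4\right)}\right) \left(1 - \left(-5 - G\right)\right) = 3 + \left(4 + \frac{1}{2} \left(- \frac{1}{4}\right)\right) \left(1 + \left(5 + G\right)\right) = 3 + \left(4 - \frac{1}{8}\right) \left(6 + G\right) = 3 + \frac{31 \left(6 + G\right)}{8} = 3 + \left(\frac{93}{4} + \frac{31 G}{8}\right) = \frac{105}{4} + \frac{31 G}{8}$)
$20 \left(176 + t{\left(-8,h \right)}\right) = 20 \left(176 + \left(\frac{105}{4} + \frac{31}{8} \left(-8\right)\right)\right) = 20 \left(176 + \left(\frac{105}{4} - 31\right)\right) = 20 \left(176 - \frac{19}{4}\right) = 20 \cdot \frac{685}{4} = 3425$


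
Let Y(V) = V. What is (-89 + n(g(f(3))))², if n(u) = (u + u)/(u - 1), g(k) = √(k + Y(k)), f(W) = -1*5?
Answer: (-67769*I + 15486*√10)/(-9*I + 2*√10) ≈ 7600.3 + 100.25*I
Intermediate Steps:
f(W) = -5
g(k) = √2*√k (g(k) = √(k + k) = √(2*k) = √2*√k)
n(u) = 2*u/(-1 + u) (n(u) = (2*u)/(-1 + u) = 2*u/(-1 + u))
(-89 + n(g(f(3))))² = (-89 + 2*(√2*√(-5))/(-1 + √2*√(-5)))² = (-89 + 2*(√2*(I*√5))/(-1 + √2*(I*√5)))² = (-89 + 2*(I*√10)/(-1 + I*√10))² = (-89 + 2*I*√10/(-1 + I*√10))²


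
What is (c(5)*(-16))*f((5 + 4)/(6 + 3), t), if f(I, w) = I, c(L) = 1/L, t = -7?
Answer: -16/5 ≈ -3.2000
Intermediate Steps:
(c(5)*(-16))*f((5 + 4)/(6 + 3), t) = (-16/5)*((5 + 4)/(6 + 3)) = ((1/5)*(-16))*(9/9) = -144/(5*9) = -16/5*1 = -16/5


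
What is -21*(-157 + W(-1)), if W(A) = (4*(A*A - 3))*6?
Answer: 4305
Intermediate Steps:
W(A) = -72 + 24*A² (W(A) = (4*(A² - 3))*6 = (4*(-3 + A²))*6 = (-12 + 4*A²)*6 = -72 + 24*A²)
-21*(-157 + W(-1)) = -21*(-157 + (-72 + 24*(-1)²)) = -21*(-157 + (-72 + 24*1)) = -21*(-157 + (-72 + 24)) = -21*(-157 - 48) = -21*(-205) = 4305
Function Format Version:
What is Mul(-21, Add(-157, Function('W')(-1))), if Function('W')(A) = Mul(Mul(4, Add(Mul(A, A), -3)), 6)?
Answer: 4305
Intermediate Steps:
Function('W')(A) = Add(-72, Mul(24, Pow(A, 2))) (Function('W')(A) = Mul(Mul(4, Add(Pow(A, 2), -3)), 6) = Mul(Mul(4, Add(-3, Pow(A, 2))), 6) = Mul(Add(-12, Mul(4, Pow(A, 2))), 6) = Add(-72, Mul(24, Pow(A, 2))))
Mul(-21, Add(-157, Function('W')(-1))) = Mul(-21, Add(-157, Add(-72, Mul(24, Pow(-1, 2))))) = Mul(-21, Add(-157, Add(-72, Mul(24, 1)))) = Mul(-21, Add(-157, Add(-72, 24))) = Mul(-21, Add(-157, -48)) = Mul(-21, -205) = 4305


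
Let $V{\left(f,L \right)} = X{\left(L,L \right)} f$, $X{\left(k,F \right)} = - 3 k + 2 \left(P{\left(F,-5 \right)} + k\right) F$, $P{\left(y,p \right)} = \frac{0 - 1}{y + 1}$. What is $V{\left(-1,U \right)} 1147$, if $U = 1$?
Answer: $2294$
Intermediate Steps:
$P{\left(y,p \right)} = - \frac{1}{1 + y}$
$X{\left(k,F \right)} = - 3 k + F \left(- \frac{2}{1 + F} + 2 k\right)$ ($X{\left(k,F \right)} = - 3 k + 2 \left(- \frac{1}{1 + F} + k\right) F = - 3 k + 2 \left(k - \frac{1}{1 + F}\right) F = - 3 k + \left(- \frac{2}{1 + F} + 2 k\right) F = - 3 k + F \left(- \frac{2}{1 + F} + 2 k\right)$)
$V{\left(f,L \right)} = \frac{f \left(- 2 L + L \left(1 + L\right) \left(-3 + 2 L\right)\right)}{1 + L}$ ($V{\left(f,L \right)} = \frac{- 2 L + L \left(1 + L\right) \left(-3 + 2 L\right)}{1 + L} f = \frac{f \left(- 2 L + L \left(1 + L\right) \left(-3 + 2 L\right)\right)}{1 + L}$)
$V{\left(-1,U \right)} 1147 = 1 \left(-1\right) \frac{1}{1 + 1} \left(-5 - 1 + 2 \cdot 1^{2}\right) 1147 = 1 \left(-1\right) \frac{1}{2} \left(-5 - 1 + 2 \cdot 1\right) 1147 = 1 \left(-1\right) \frac{1}{2} \left(-5 - 1 + 2\right) 1147 = 1 \left(-1\right) \frac{1}{2} \left(-4\right) 1147 = 2 \cdot 1147 = 2294$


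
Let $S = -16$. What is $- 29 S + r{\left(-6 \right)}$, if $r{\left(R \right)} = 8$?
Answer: $472$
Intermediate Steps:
$- 29 S + r{\left(-6 \right)} = \left(-29\right) \left(-16\right) + 8 = 464 + 8 = 472$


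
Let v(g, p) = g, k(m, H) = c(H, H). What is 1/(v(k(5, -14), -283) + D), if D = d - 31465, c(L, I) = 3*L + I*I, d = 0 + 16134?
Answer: -1/15177 ≈ -6.5889e-5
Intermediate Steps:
d = 16134
c(L, I) = I² + 3*L (c(L, I) = 3*L + I² = I² + 3*L)
k(m, H) = H² + 3*H
D = -15331 (D = 16134 - 31465 = -15331)
1/(v(k(5, -14), -283) + D) = 1/(-14*(3 - 14) - 15331) = 1/(-14*(-11) - 15331) = 1/(154 - 15331) = 1/(-15177) = -1/15177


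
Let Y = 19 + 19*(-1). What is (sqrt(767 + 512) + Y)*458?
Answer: 458*sqrt(1279) ≈ 16380.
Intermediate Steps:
Y = 0 (Y = 19 - 19 = 0)
(sqrt(767 + 512) + Y)*458 = (sqrt(767 + 512) + 0)*458 = (sqrt(1279) + 0)*458 = sqrt(1279)*458 = 458*sqrt(1279)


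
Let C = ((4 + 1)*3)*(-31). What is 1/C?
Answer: -1/465 ≈ -0.0021505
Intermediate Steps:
C = -465 (C = (5*3)*(-31) = 15*(-31) = -465)
1/C = 1/(-465) = -1/465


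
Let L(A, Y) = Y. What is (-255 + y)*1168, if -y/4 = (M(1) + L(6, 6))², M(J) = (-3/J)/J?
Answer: -339888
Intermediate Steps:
M(J) = -3/J²
y = -36 (y = -4*(-3/1² + 6)² = -4*(-3*1 + 6)² = -4*(-3 + 6)² = -4*3² = -4*9 = -36)
(-255 + y)*1168 = (-255 - 36)*1168 = -291*1168 = -339888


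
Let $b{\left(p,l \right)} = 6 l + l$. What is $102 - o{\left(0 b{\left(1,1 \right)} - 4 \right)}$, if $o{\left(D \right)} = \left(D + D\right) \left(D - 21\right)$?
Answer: $-98$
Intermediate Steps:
$b{\left(p,l \right)} = 7 l$
$o{\left(D \right)} = 2 D \left(-21 + D\right)$
$102 - o{\left(0 b{\left(1,1 \right)} - 4 \right)} = 102 - 2 \left(0 \cdot 7 \cdot 1 - 4\right) \left(-21 - \left(4 + 0 \cdot 7 \cdot 1\right)\right) = 102 - 2 \left(0 \cdot 7 - 4\right) \left(-21 + \left(0 \cdot 7 - 4\right)\right) = 102 - 2 \left(0 - 4\right) \left(-21 + \left(0 - 4\right)\right) = 102 - 2 \left(-4\right) \left(-21 - 4\right) = 102 - 2 \left(-4\right) \left(-25\right) = 102 - 200 = -98$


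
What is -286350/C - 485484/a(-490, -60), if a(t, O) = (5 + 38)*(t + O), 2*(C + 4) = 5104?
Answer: -1383791067/15065050 ≈ -91.854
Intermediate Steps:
C = 2548 (C = -4 + (1/2)*5104 = -4 + 2552 = 2548)
a(t, O) = 43*O + 43*t (a(t, O) = 43*(O + t) = 43*O + 43*t)
-286350/C - 485484/a(-490, -60) = -286350/2548 - 485484/(43*(-60) + 43*(-490)) = -286350*1/2548 - 485484/(-2580 - 21070) = -143175/1274 - 485484/(-23650) = -143175/1274 - 485484*(-1/23650) = -143175/1274 + 242742/11825 = -1383791067/15065050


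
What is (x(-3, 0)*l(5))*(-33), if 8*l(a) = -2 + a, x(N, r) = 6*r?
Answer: 0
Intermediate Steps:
l(a) = -¼ + a/8 (l(a) = (-2 + a)/8 = -¼ + a/8)
(x(-3, 0)*l(5))*(-33) = ((6*0)*(-¼ + (⅛)*5))*(-33) = (0*(-¼ + 5/8))*(-33) = (0*(3/8))*(-33) = 0*(-33) = 0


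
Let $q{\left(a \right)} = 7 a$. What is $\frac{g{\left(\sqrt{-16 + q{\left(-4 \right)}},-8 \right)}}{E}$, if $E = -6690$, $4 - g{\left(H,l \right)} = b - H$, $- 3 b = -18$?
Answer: $\frac{1}{3345} - \frac{i \sqrt{11}}{3345} \approx 0.00029895 - 0.00099152 i$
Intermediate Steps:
$b = 6$ ($b = \left(- \frac{1}{3}\right) \left(-18\right) = 6$)
$g{\left(H,l \right)} = -2 + H$ ($g{\left(H,l \right)} = 4 - \left(6 - H\right) = 4 + \left(-6 + H\right) = -2 + H$)
$\frac{g{\left(\sqrt{-16 + q{\left(-4 \right)}},-8 \right)}}{E} = \frac{-2 + \sqrt{-16 + 7 \left(-4\right)}}{-6690} = \left(-2 + \sqrt{-16 - 28}\right) \left(- \frac{1}{6690}\right) = \left(-2 + \sqrt{-44}\right) \left(- \frac{1}{6690}\right) = \left(-2 + 2 i \sqrt{11}\right) \left(- \frac{1}{6690}\right) = \frac{1}{3345} - \frac{i \sqrt{11}}{3345}$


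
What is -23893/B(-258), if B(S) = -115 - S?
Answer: -23893/143 ≈ -167.08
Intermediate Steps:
-23893/B(-258) = -23893/(-115 - 1*(-258)) = -23893/(-115 + 258) = -23893/143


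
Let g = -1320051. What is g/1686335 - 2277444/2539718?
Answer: -3596545406679/2141407676765 ≈ -1.6795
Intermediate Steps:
g/1686335 - 2277444/2539718 = -1320051/1686335 - 2277444/2539718 = -1320051*1/1686335 - 2277444*1/2539718 = -1320051/1686335 - 1138722/1269859 = -3596545406679/2141407676765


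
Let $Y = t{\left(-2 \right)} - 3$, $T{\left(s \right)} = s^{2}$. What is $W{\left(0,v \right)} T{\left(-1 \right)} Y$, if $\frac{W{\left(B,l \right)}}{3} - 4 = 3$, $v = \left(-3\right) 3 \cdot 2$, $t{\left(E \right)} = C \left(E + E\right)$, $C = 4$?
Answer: $-399$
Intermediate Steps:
$t{\left(E \right)} = 8 E$ ($t{\left(E \right)} = 4 \left(E + E\right) = 4 \cdot 2 E = 8 E$)
$v = -18$ ($v = \left(-9\right) 2 = -18$)
$W{\left(B,l \right)} = 21$ ($W{\left(B,l \right)} = 12 + 3 \cdot 3 = 12 + 9 = 21$)
$Y = -19$ ($Y = 8 \left(-2\right) - 3 = -16 - 3 = -19$)
$W{\left(0,v \right)} T{\left(-1 \right)} Y = 21 \left(-1\right)^{2} \left(-19\right) = 21 \cdot 1 \left(-19\right) = 21 \left(-19\right) = -399$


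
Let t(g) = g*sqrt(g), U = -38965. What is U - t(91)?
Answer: -38965 - 91*sqrt(91) ≈ -39833.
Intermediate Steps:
t(g) = g**(3/2)
U - t(91) = -38965 - 91**(3/2) = -38965 - 91*sqrt(91)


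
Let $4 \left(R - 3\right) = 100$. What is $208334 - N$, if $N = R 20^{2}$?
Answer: $197134$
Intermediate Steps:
$R = 28$ ($R = 3 + \frac{1}{4} \cdot 100 = 3 + 25 = 28$)
$N = 11200$ ($N = 28 \cdot 20^{2} = 28 \cdot 400 = 11200$)
$208334 - N = 208334 - 11200 = 197134$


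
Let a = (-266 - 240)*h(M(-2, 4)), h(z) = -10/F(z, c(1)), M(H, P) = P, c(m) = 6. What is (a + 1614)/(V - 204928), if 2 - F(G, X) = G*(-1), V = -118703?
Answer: -7372/970893 ≈ -0.0075930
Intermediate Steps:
F(G, X) = 2 + G (F(G, X) = 2 - G*(-1) = 2 - (-1)*G = 2 + G)
h(z) = -10/(2 + z)
a = 2530/3 (a = (-266 - 240)*(-10/(2 + 4)) = -(-5060)/6 = -506*(-5/3) = 2530/3 ≈ 843.33)
(a + 1614)/(V - 204928) = (2530/3 + 1614)/(-118703 - 204928) = (7372/3)/(-323631) = (7372/3)*(-1/323631) = -7372/970893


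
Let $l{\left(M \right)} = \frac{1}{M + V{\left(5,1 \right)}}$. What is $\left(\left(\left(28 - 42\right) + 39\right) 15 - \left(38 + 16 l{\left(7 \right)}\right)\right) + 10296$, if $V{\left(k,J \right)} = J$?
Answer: $10631$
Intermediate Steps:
$l{\left(M \right)} = \frac{1}{1 + M}$ ($l{\left(M \right)} = \frac{1}{M + 1} = \frac{1}{1 + M}$)
$\left(\left(\left(28 - 42\right) + 39\right) 15 - \left(38 + 16 l{\left(7 \right)}\right)\right) + 10296 = \left(\left(\left(28 - 42\right) + 39\right) 15 - \left(38 + \frac{16}{1 + 7}\right)\right) + 10296 = \left(\left(\left(28 - 42\right) + 39\right) 15 - \left(38 + \frac{16}{8}\right)\right) + 10296 = \left(\left(-14 + 39\right) 15 - 40\right) + 10296 = \left(25 \cdot 15 - 40\right) + 10296 = \left(375 - 40\right) + 10296 = 335 + 10296 = 10631$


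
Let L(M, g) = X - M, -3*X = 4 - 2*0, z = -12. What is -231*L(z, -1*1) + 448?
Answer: -2016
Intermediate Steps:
X = -4/3 (X = -(4 - 2*0)/3 = -(4 + 0)/3 = -⅓*4 = -4/3 ≈ -1.3333)
L(M, g) = -4/3 - M
-231*L(z, -1*1) + 448 = -231*(-4/3 - 1*(-12)) + 448 = -231*(-4/3 + 12) + 448 = -231*32/3 + 448 = -2464 + 448 = -2016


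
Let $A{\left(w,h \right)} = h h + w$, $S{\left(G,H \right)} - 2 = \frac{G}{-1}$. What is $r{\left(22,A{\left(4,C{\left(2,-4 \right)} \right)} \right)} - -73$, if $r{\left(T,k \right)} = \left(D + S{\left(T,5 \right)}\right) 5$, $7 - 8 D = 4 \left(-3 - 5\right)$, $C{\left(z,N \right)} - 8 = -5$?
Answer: $- \frac{21}{8} \approx -2.625$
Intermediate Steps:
$S{\left(G,H \right)} = 2 - G$ ($S{\left(G,H \right)} = 2 + \frac{G}{-1} = 2 + G \left(-1\right) = 2 - G$)
$C{\left(z,N \right)} = 3$ ($C{\left(z,N \right)} = 8 - 5 = 3$)
$D = \frac{39}{8}$ ($D = \frac{7}{8} - \frac{4 \left(-3 - 5\right)}{8} = \frac{7}{8} - \frac{4 \left(-8\right)}{8} = \frac{7}{8} - -4 = \frac{7}{8} + 4 = \frac{39}{8} \approx 4.875$)
$A{\left(w,h \right)} = w + h^{2}$ ($A{\left(w,h \right)} = h^{2} + w = w + h^{2}$)
$r{\left(T,k \right)} = \frac{275}{8} - 5 T$ ($r{\left(T,k \right)} = \left(\frac{39}{8} - \left(-2 + T\right)\right) 5 = \left(\frac{55}{8} - T\right) 5 = \frac{275}{8} - 5 T$)
$r{\left(22,A{\left(4,C{\left(2,-4 \right)} \right)} \right)} - -73 = \left(\frac{275}{8} - 110\right) - -73 = \left(\frac{275}{8} - 110\right) + 73 = - \frac{605}{8} + 73 = - \frac{21}{8}$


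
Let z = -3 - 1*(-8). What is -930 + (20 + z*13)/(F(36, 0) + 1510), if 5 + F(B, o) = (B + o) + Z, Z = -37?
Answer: -1398635/1504 ≈ -929.94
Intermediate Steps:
F(B, o) = -42 + B + o (F(B, o) = -5 + ((B + o) - 37) = -5 + (-37 + B + o) = -42 + B + o)
z = 5 (z = -3 + 8 = 5)
-930 + (20 + z*13)/(F(36, 0) + 1510) = -930 + (20 + 5*13)/((-42 + 36 + 0) + 1510) = -930 + (20 + 65)/(-6 + 1510) = -930 + 85/1504 = -1398635/1504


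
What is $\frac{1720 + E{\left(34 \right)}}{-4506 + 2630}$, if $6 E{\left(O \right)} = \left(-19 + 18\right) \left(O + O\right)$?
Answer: $- \frac{2563}{2814} \approx -0.9108$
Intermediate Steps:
$E{\left(O \right)} = - \frac{O}{3}$ ($E{\left(O \right)} = \frac{\left(-19 + 18\right) \left(O + O\right)}{6} = \frac{\left(-1\right) 2 O}{6} = \frac{\left(-2\right) O}{6} = - \frac{O}{3}$)
$\frac{1720 + E{\left(34 \right)}}{-4506 + 2630} = \frac{1720 - \frac{34}{3}}{-4506 + 2630} = \frac{1720 - \frac{34}{3}}{-1876} = \frac{5126}{3} \left(- \frac{1}{1876}\right) = - \frac{2563}{2814}$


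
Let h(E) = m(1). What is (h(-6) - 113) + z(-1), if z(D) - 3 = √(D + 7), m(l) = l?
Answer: -109 + √6 ≈ -106.55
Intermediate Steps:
h(E) = 1
z(D) = 3 + √(7 + D) (z(D) = 3 + √(D + 7) = 3 + √(7 + D))
(h(-6) - 113) + z(-1) = (1 - 113) + (3 + √(7 - 1)) = -112 + (3 + √6) = -109 + √6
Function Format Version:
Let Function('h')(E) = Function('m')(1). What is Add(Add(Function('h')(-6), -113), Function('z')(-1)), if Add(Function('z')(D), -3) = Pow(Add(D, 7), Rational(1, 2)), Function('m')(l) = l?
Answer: Add(-109, Pow(6, Rational(1, 2))) ≈ -106.55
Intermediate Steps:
Function('h')(E) = 1
Function('z')(D) = Add(3, Pow(Add(7, D), Rational(1, 2))) (Function('z')(D) = Add(3, Pow(Add(D, 7), Rational(1, 2))) = Add(3, Pow(Add(7, D), Rational(1, 2))))
Add(Add(Function('h')(-6), -113), Function('z')(-1)) = Add(Add(1, -113), Add(3, Pow(Add(7, -1), Rational(1, 2)))) = Add(-112, Add(3, Pow(6, Rational(1, 2)))) = Add(-109, Pow(6, Rational(1, 2)))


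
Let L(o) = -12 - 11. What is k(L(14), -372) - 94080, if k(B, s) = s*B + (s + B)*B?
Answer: -76439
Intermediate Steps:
L(o) = -23
k(B, s) = B*s + B*(B + s) (k(B, s) = B*s + (B + s)*B = B*s + B*(B + s))
k(L(14), -372) - 94080 = -23*(-23 + 2*(-372)) - 94080 = -23*(-23 - 744) - 94080 = -23*(-767) - 94080 = 17641 - 94080 = -76439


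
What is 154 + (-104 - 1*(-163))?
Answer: 213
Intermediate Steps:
154 + (-104 - 1*(-163)) = 154 + (-104 + 163) = 154 + 59 = 213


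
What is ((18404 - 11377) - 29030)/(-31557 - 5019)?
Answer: 22003/36576 ≈ 0.60157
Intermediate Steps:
((18404 - 11377) - 29030)/(-31557 - 5019) = (7027 - 29030)/(-36576) = -22003*(-1/36576) = 22003/36576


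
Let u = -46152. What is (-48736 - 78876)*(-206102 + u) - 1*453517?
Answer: 32190183931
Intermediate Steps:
(-48736 - 78876)*(-206102 + u) - 1*453517 = (-48736 - 78876)*(-206102 - 46152) - 1*453517 = -127612*(-252254) - 453517 = 32190637448 - 453517 = 32190183931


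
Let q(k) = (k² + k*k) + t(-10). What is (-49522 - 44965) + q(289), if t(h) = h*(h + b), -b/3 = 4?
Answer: 72775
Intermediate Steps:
b = -12 (b = -3*4 = -12)
t(h) = h*(-12 + h) (t(h) = h*(h - 12) = h*(-12 + h))
q(k) = 220 + 2*k² (q(k) = (k² + k*k) - 10*(-12 - 10) = (k² + k²) - 10*(-22) = 2*k² + 220 = 220 + 2*k²)
(-49522 - 44965) + q(289) = (-49522 - 44965) + (220 + 2*289²) = -94487 + (220 + 2*83521) = -94487 + (220 + 167042) = -94487 + 167262 = 72775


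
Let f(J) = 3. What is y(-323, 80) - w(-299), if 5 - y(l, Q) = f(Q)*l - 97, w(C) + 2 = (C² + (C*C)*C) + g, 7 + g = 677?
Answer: 26641901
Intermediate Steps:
g = 670 (g = -7 + 677 = 670)
w(C) = 668 + C² + C³ (w(C) = -2 + ((C² + (C*C)*C) + 670) = -2 + ((C² + C²*C) + 670) = -2 + ((C² + C³) + 670) = -2 + (670 + C² + C³) = 668 + C² + C³)
y(l, Q) = 102 - 3*l (y(l, Q) = 5 - (3*l - 97) = 5 - (-97 + 3*l) = 5 + (97 - 3*l) = 102 - 3*l)
y(-323, 80) - w(-299) = (102 - 3*(-323)) - (668 + (-299)² + (-299)³) = (102 + 969) - (668 + 89401 - 26730899) = 1071 - 1*(-26640830) = 1071 + 26640830 = 26641901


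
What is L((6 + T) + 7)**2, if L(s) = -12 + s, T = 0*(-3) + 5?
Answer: 36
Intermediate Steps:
T = 5 (T = 0 + 5 = 5)
L((6 + T) + 7)**2 = (-12 + ((6 + 5) + 7))**2 = (-12 + (11 + 7))**2 = (-12 + 18)**2 = 6**2 = 36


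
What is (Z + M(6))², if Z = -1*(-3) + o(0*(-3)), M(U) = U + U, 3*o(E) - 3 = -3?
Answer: 225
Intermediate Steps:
o(E) = 0 (o(E) = 1 + (⅓)*(-3) = 1 - 1 = 0)
M(U) = 2*U
Z = 3 (Z = -1*(-3) + 0 = 3 + 0 = 3)
(Z + M(6))² = (3 + 2*6)² = (3 + 12)² = 15² = 225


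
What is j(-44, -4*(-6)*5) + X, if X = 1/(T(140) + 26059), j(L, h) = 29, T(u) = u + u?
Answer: 763832/26339 ≈ 29.000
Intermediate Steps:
T(u) = 2*u
X = 1/26339 (X = 1/(2*140 + 26059) = 1/(280 + 26059) = 1/26339 ≈ 3.7967e-5)
j(-44, -4*(-6)*5) + X = 29 + 1/26339 = 763832/26339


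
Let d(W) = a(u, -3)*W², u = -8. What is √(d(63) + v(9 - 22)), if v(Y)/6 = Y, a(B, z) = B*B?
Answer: √253938 ≈ 503.92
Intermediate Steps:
a(B, z) = B²
v(Y) = 6*Y
d(W) = 64*W² (d(W) = (-8)²*W² = 64*W²)
√(d(63) + v(9 - 22)) = √(64*63² + 6*(9 - 22)) = √(64*3969 + 6*(-13)) = √(254016 - 78) = √253938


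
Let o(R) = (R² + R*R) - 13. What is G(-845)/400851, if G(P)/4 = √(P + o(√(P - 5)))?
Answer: 4*I*√2558/400851 ≈ 0.00050469*I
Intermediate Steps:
o(R) = -13 + 2*R² (o(R) = (R² + R²) - 13 = 2*R² - 13 = -13 + 2*R²)
G(P) = 4*√(-23 + 3*P) (G(P) = 4*√(P + (-13 + 2*(√(P - 5))²)) = 4*√(P + (-13 + 2*(√(-5 + P))²)) = 4*√(P + (-13 + 2*(-5 + P))) = 4*√(P + (-13 + (-10 + 2*P))) = 4*√(P + (-23 + 2*P)) = 4*√(-23 + 3*P))
G(-845)/400851 = (4*√(-23 + 3*(-845)))/400851 = (4*√(-23 - 2535))*(1/400851) = (4*√(-2558))*(1/400851) = (4*(I*√2558))*(1/400851) = (4*I*√2558)*(1/400851) = 4*I*√2558/400851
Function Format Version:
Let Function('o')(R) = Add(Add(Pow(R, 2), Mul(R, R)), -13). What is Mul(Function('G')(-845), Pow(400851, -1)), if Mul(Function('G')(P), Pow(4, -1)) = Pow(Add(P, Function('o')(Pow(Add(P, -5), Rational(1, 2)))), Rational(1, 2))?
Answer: Mul(Rational(4, 400851), I, Pow(2558, Rational(1, 2))) ≈ Mul(0.00050469, I)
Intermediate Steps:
Function('o')(R) = Add(-13, Mul(2, Pow(R, 2))) (Function('o')(R) = Add(Add(Pow(R, 2), Pow(R, 2)), -13) = Add(Mul(2, Pow(R, 2)), -13) = Add(-13, Mul(2, Pow(R, 2))))
Function('G')(P) = Mul(4, Pow(Add(-23, Mul(3, P)), Rational(1, 2))) (Function('G')(P) = Mul(4, Pow(Add(P, Add(-13, Mul(2, Pow(Pow(Add(P, -5), Rational(1, 2)), 2)))), Rational(1, 2))) = Mul(4, Pow(Add(P, Add(-13, Mul(2, Pow(Pow(Add(-5, P), Rational(1, 2)), 2)))), Rational(1, 2))) = Mul(4, Pow(Add(P, Add(-13, Mul(2, Add(-5, P)))), Rational(1, 2))) = Mul(4, Pow(Add(P, Add(-13, Add(-10, Mul(2, P)))), Rational(1, 2))) = Mul(4, Pow(Add(P, Add(-23, Mul(2, P))), Rational(1, 2))) = Mul(4, Pow(Add(-23, Mul(3, P)), Rational(1, 2))))
Mul(Function('G')(-845), Pow(400851, -1)) = Mul(Mul(4, Pow(Add(-23, Mul(3, -845)), Rational(1, 2))), Pow(400851, -1)) = Mul(Mul(4, Pow(Add(-23, -2535), Rational(1, 2))), Rational(1, 400851)) = Mul(Mul(4, Pow(-2558, Rational(1, 2))), Rational(1, 400851)) = Mul(Mul(4, Mul(I, Pow(2558, Rational(1, 2)))), Rational(1, 400851)) = Mul(Mul(4, I, Pow(2558, Rational(1, 2))), Rational(1, 400851)) = Mul(Rational(4, 400851), I, Pow(2558, Rational(1, 2)))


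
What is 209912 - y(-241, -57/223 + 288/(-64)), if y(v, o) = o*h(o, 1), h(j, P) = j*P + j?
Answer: 20872929055/99458 ≈ 2.0987e+5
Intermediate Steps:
h(j, P) = j + P*j (h(j, P) = P*j + j = j + P*j)
y(v, o) = 2*o² (y(v, o) = o*(o*(1 + 1)) = o*(o*2) = o*(2*o) = 2*o²)
209912 - y(-241, -57/223 + 288/(-64)) = 209912 - 2*(-57/223 + 288/(-64))² = 209912 - 2*(-57*1/223 + 288*(-1/64))² = 209912 - 2*(-57/223 - 9/2)² = 209912 - 2*(-2121/446)² = 209912 - 2*4498641/198916 = 209912 - 1*4498641/99458 = 209912 - 4498641/99458 = 20872929055/99458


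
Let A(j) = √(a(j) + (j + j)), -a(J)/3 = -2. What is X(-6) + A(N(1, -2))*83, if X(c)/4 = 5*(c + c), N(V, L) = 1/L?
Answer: -240 + 83*√5 ≈ -54.406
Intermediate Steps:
a(J) = 6 (a(J) = -3*(-2) = 6)
X(c) = 40*c (X(c) = 4*(5*(c + c)) = 4*(5*(2*c)) = 4*(10*c) = 40*c)
A(j) = √(6 + 2*j) (A(j) = √(6 + (j + j)) = √(6 + 2*j))
X(-6) + A(N(1, -2))*83 = 40*(-6) + √(6 + 2/(-2))*83 = -240 + √(6 + 2*(-½))*83 = -240 + √(6 - 1)*83 = -240 + √5*83 = -240 + 83*√5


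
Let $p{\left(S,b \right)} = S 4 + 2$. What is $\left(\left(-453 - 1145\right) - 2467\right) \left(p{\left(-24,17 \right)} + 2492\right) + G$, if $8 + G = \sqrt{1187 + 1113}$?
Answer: $-9747878 + 10 \sqrt{23} \approx -9.7478 \cdot 10^{6}$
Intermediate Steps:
$p{\left(S,b \right)} = 2 + 4 S$ ($p{\left(S,b \right)} = 4 S + 2 = 2 + 4 S$)
$G = -8 + 10 \sqrt{23}$ ($G = -8 + \sqrt{1187 + 1113} = -8 + \sqrt{2300} = -8 + 10 \sqrt{23} \approx 39.958$)
$\left(\left(-453 - 1145\right) - 2467\right) \left(p{\left(-24,17 \right)} + 2492\right) + G = \left(\left(-453 - 1145\right) - 2467\right) \left(\left(2 + 4 \left(-24\right)\right) + 2492\right) - \left(8 - 10 \sqrt{23}\right) = \left(-1598 - 2467\right) \left(\left(2 - 96\right) + 2492\right) - \left(8 - 10 \sqrt{23}\right) = - 4065 \left(-94 + 2492\right) - \left(8 - 10 \sqrt{23}\right) = \left(-4065\right) 2398 - \left(8 - 10 \sqrt{23}\right) = -9747870 - \left(8 - 10 \sqrt{23}\right) = -9747878 + 10 \sqrt{23}$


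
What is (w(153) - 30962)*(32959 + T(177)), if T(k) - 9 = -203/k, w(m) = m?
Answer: -179774612597/177 ≈ -1.0157e+9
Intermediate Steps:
T(k) = 9 - 203/k
(w(153) - 30962)*(32959 + T(177)) = (153 - 30962)*(32959 + (9 - 203/177)) = -30809*(32959 + (9 - 203*1/177)) = -30809*(32959 + (9 - 203/177)) = -30809*(32959 + 1390/177) = -30809*5835133/177 = -179774612597/177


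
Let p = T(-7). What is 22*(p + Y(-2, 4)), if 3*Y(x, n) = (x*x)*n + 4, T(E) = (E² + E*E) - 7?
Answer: 6446/3 ≈ 2148.7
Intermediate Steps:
T(E) = -7 + 2*E² (T(E) = (E² + E²) - 7 = 2*E² - 7 = -7 + 2*E²)
p = 91 (p = -7 + 2*(-7)² = -7 + 2*49 = -7 + 98 = 91)
Y(x, n) = 4/3 + n*x²/3 (Y(x, n) = ((x*x)*n + 4)/3 = (x²*n + 4)/3 = (n*x² + 4)/3 = (4 + n*x²)/3 = 4/3 + n*x²/3)
22*(p + Y(-2, 4)) = 22*(91 + (4/3 + (⅓)*4*(-2)²)) = 22*(91 + (4/3 + (⅓)*4*4)) = 22*(91 + (4/3 + 16/3)) = 22*(91 + 20/3) = 22*(293/3) = 6446/3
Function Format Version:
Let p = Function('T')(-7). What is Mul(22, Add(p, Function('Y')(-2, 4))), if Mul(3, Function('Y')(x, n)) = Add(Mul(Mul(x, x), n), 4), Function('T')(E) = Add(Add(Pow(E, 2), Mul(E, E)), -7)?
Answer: Rational(6446, 3) ≈ 2148.7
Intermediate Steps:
Function('T')(E) = Add(-7, Mul(2, Pow(E, 2))) (Function('T')(E) = Add(Add(Pow(E, 2), Pow(E, 2)), -7) = Add(Mul(2, Pow(E, 2)), -7) = Add(-7, Mul(2, Pow(E, 2))))
p = 91 (p = Add(-7, Mul(2, Pow(-7, 2))) = Add(-7, Mul(2, 49)) = Add(-7, 98) = 91)
Function('Y')(x, n) = Add(Rational(4, 3), Mul(Rational(1, 3), n, Pow(x, 2))) (Function('Y')(x, n) = Mul(Rational(1, 3), Add(Mul(Mul(x, x), n), 4)) = Mul(Rational(1, 3), Add(Mul(Pow(x, 2), n), 4)) = Mul(Rational(1, 3), Add(Mul(n, Pow(x, 2)), 4)) = Mul(Rational(1, 3), Add(4, Mul(n, Pow(x, 2)))) = Add(Rational(4, 3), Mul(Rational(1, 3), n, Pow(x, 2))))
Mul(22, Add(p, Function('Y')(-2, 4))) = Mul(22, Add(91, Add(Rational(4, 3), Mul(Rational(1, 3), 4, Pow(-2, 2))))) = Mul(22, Add(91, Add(Rational(4, 3), Mul(Rational(1, 3), 4, 4)))) = Mul(22, Add(91, Add(Rational(4, 3), Rational(16, 3)))) = Mul(22, Add(91, Rational(20, 3))) = Mul(22, Rational(293, 3)) = Rational(6446, 3)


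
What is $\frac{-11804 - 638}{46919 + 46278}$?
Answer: $- \frac{12442}{93197} \approx -0.1335$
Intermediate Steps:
$\frac{-11804 - 638}{46919 + 46278} = \frac{-11804 - 638}{93197} = \left(-12442\right) \frac{1}{93197} = - \frac{12442}{93197}$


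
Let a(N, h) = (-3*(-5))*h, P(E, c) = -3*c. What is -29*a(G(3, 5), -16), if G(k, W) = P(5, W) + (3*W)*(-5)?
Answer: 6960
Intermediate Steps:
G(k, W) = -18*W (G(k, W) = -3*W + (3*W)*(-5) = -3*W - 15*W = -18*W)
a(N, h) = 15*h
-29*a(G(3, 5), -16) = -435*(-16) = -29*(-240) = 6960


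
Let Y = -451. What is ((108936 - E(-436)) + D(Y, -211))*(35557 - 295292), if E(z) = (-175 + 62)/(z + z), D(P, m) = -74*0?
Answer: -24672767639065/872 ≈ -2.8294e+10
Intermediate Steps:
D(P, m) = 0
E(z) = -113/(2*z) (E(z) = -113*1/(2*z) = -113/(2*z))
((108936 - E(-436)) + D(Y, -211))*(35557 - 295292) = ((108936 - (-113)/(2*(-436))) + 0)*(35557 - 295292) = ((108936 - (-113)*(-1)/(2*436)) + 0)*(-259735) = ((108936 - 1*113/872) + 0)*(-259735) = ((108936 - 113/872) + 0)*(-259735) = (94992079/872 + 0)*(-259735) = (94992079/872)*(-259735) = -24672767639065/872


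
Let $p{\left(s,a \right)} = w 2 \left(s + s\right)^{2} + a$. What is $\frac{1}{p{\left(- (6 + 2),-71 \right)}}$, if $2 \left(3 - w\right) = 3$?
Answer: $\frac{1}{697} \approx 0.0014347$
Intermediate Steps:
$w = \frac{3}{2}$ ($w = 3 - \frac{3}{2} = \frac{3}{2} \approx 1.5$)
$p{\left(s,a \right)} = a + 12 s^{2}$ ($p{\left(s,a \right)} = \frac{3}{2} \cdot 2 \left(s + s\right)^{2} + a = 3 \left(2 s\right)^{2} + a = 3 \cdot 4 s^{2} + a = 12 s^{2} + a = a + 12 s^{2}$)
$\frac{1}{p{\left(- (6 + 2),-71 \right)}} = \frac{1}{-71 + 12 \left(- (6 + 2)\right)^{2}} = \frac{1}{-71 + 12 \left(\left(-1\right) 8\right)^{2}} = \frac{1}{-71 + 12 \left(-8\right)^{2}} = \frac{1}{-71 + 12 \cdot 64} = \frac{1}{-71 + 768} = \frac{1}{697}$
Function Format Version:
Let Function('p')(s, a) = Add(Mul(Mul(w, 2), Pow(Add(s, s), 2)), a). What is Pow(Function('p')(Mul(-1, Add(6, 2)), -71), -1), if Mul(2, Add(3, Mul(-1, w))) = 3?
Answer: Rational(1, 697) ≈ 0.0014347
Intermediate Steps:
w = Rational(3, 2) (w = Add(3, Mul(Rational(-1, 2), 3)) = Add(3, Rational(-3, 2)) = Rational(3, 2) ≈ 1.5000)
Function('p')(s, a) = Add(a, Mul(12, Pow(s, 2))) (Function('p')(s, a) = Add(Mul(Mul(Rational(3, 2), 2), Pow(Add(s, s), 2)), a) = Add(Mul(3, Pow(Mul(2, s), 2)), a) = Add(Mul(3, Mul(4, Pow(s, 2))), a) = Add(Mul(12, Pow(s, 2)), a) = Add(a, Mul(12, Pow(s, 2))))
Pow(Function('p')(Mul(-1, Add(6, 2)), -71), -1) = Pow(Add(-71, Mul(12, Pow(Mul(-1, Add(6, 2)), 2))), -1) = Pow(Add(-71, Mul(12, Pow(Mul(-1, 8), 2))), -1) = Pow(Add(-71, Mul(12, Pow(-8, 2))), -1) = Pow(Add(-71, Mul(12, 64)), -1) = Pow(Add(-71, 768), -1) = Pow(697, -1) = Rational(1, 697)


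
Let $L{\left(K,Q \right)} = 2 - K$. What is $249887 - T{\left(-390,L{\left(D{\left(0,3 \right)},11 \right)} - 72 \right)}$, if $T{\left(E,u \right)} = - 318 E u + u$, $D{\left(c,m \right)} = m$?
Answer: $9303420$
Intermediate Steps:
$T{\left(E,u \right)} = u - 318 E u$ ($T{\left(E,u \right)} = - 318 E u + u = u - 318 E u$)
$249887 - T{\left(-390,L{\left(D{\left(0,3 \right)},11 \right)} - 72 \right)} = 249887 - \left(\left(2 - 3\right) - 72\right) \left(1 - -124020\right) = 249887 - \left(\left(2 - 3\right) - 72\right) \left(1 + 124020\right) = 249887 - \left(-1 - 72\right) 124021 = 249887 - \left(-73\right) 124021 = 249887 - -9053533 = 249887 + 9053533 = 9303420$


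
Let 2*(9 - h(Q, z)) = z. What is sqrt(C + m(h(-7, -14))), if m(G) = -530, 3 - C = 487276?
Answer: I*sqrt(487803) ≈ 698.43*I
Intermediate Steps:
C = -487273 (C = 3 - 1*487276 = 3 - 487276 = -487273)
h(Q, z) = 9 - z/2
sqrt(C + m(h(-7, -14))) = sqrt(-487273 - 530) = sqrt(-487803) = I*sqrt(487803)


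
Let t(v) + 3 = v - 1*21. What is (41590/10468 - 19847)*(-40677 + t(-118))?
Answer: 4239396152057/5234 ≈ 8.0997e+8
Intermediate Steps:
t(v) = -24 + v (t(v) = -3 + (v - 1*21) = -3 + (v - 21) = -3 + (-21 + v) = -24 + v)
(41590/10468 - 19847)*(-40677 + t(-118)) = (41590/10468 - 19847)*(-40677 + (-24 - 118)) = (41590*(1/10468) - 19847)*(-40677 - 142) = (20795/5234 - 19847)*(-40819) = -103858403/5234*(-40819) = 4239396152057/5234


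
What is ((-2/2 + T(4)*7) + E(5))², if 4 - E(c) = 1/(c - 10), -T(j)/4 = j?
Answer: 295936/25 ≈ 11837.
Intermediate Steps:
T(j) = -4*j
E(c) = 4 - 1/(-10 + c) (E(c) = 4 - 1/(c - 10) = 4 - 1/(-10 + c))
((-2/2 + T(4)*7) + E(5))² = ((-2/2 - 4*4*7) + (-41 + 4*5)/(-10 + 5))² = ((-2*½ - 16*7) + (-41 + 20)/(-5))² = ((-1 - 112) - ⅕*(-21))² = (-113 + 21/5)² = (-544/5)² = 295936/25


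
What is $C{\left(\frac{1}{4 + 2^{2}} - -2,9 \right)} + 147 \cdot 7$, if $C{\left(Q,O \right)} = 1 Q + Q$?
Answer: $\frac{4133}{4} \approx 1033.3$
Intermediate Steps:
$C{\left(Q,O \right)} = 2 Q$ ($C{\left(Q,O \right)} = Q + Q = 2 Q$)
$C{\left(\frac{1}{4 + 2^{2}} - -2,9 \right)} + 147 \cdot 7 = 2 \left(\frac{1}{4 + 2^{2}} - -2\right) + 147 \cdot 7 = 2 \left(\frac{1}{4 + 4} + 2\right) + 1029 = 2 \left(\frac{1}{8} + 2\right) + 1029 = 2 \cdot \frac{17}{8} + 1029 = \frac{17}{4} + 1029 = \frac{4133}{4}$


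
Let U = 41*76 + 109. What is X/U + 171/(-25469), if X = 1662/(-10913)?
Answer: -2020192051/298788936775 ≈ -0.0067613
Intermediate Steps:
X = -1662/10913 (X = 1662*(-1/10913) = -1662/10913 ≈ -0.15230)
U = 3225 (U = 3116 + 109 = 3225)
X/U + 171/(-25469) = -1662/10913/3225 + 171/(-25469) = -1662/10913*1/3225 + 171*(-1/25469) = -554/11731475 - 171/25469 = -2020192051/298788936775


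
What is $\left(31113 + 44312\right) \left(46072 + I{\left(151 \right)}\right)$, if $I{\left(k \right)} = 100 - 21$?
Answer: $3480939175$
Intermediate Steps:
$I{\left(k \right)} = 79$
$\left(31113 + 44312\right) \left(46072 + I{\left(151 \right)}\right) = \left(31113 + 44312\right) \left(46072 + 79\right) = 75425 \cdot 46151 = 3480939175$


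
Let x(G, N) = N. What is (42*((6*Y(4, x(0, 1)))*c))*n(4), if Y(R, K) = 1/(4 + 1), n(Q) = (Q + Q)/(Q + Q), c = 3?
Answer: 756/5 ≈ 151.20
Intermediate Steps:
n(Q) = 1 (n(Q) = (2*Q)/((2*Q)) = (2*Q)*(1/(2*Q)) = 1)
Y(R, K) = 1/5
(42*((6*Y(4, x(0, 1)))*c))*n(4) = (42*((6*(1/5))*3))*1 = (42*((6/5)*3))*1 = (42*(18/5))*1 = (756/5)*1 = 756/5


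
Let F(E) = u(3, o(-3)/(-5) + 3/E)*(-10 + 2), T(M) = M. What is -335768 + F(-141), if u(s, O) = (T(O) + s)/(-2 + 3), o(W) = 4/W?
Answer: -236734744/705 ≈ -3.3579e+5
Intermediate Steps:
u(s, O) = O + s (u(s, O) = (O + s)/(-2 + 3) = (O + s)/1 = (O + s)*1 = O + s)
F(E) = -392/15 - 24/E (F(E) = (((4/(-3))/(-5) + 3/E) + 3)*(-10 + 2) = (((4*(-1/3))*(-1/5) + 3/E) + 3)*(-8) = ((-4/3*(-1/5) + 3/E) + 3)*(-8) = ((4/15 + 3/E) + 3)*(-8) = (49/15 + 3/E)*(-8) = -392/15 - 24/E)
-335768 + F(-141) = -335768 + (-392/15 - 24/(-141)) = -335768 + (-392/15 - 24*(-1/141)) = -335768 + (-392/15 + 8/47) = -335768 - 18304/705 = -236734744/705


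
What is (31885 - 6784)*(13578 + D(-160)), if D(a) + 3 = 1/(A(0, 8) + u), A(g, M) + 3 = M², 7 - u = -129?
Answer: 67127001876/197 ≈ 3.4075e+8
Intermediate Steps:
u = 136 (u = 7 - 1*(-129) = 7 + 129 = 136)
A(g, M) = -3 + M²
D(a) = -590/197 (D(a) = -3 + 1/((-3 + 8²) + 136) = -3 + 1/((-3 + 64) + 136) = -3 + 1/(61 + 136) = -3 + 1/197 = -590/197)
(31885 - 6784)*(13578 + D(-160)) = (31885 - 6784)*(13578 - 590/197) = 25101*(2674276/197) = 67127001876/197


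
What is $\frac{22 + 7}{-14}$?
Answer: $- \frac{29}{14} \approx -2.0714$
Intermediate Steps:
$\frac{22 + 7}{-14} = 29 \left(- \frac{1}{14}\right) = - \frac{29}{14}$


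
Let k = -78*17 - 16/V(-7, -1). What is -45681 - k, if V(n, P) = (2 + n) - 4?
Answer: -399211/9 ≈ -44357.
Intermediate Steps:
V(n, P) = -2 + n
k = -11918/9 (k = -78*17 - 16/(-2 - 7) = -1326 - 16/(-9) = -1326 - 16*(-⅑) = -1326 + 16/9 = -11918/9 ≈ -1324.2)
-45681 - k = -45681 - 1*(-11918/9) = -45681 + 11918/9 = -399211/9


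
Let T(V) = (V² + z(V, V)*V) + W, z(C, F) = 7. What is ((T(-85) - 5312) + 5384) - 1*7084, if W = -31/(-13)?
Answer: -4935/13 ≈ -379.62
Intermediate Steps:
W = 31/13 (W = -31*(-1/13) = 31/13 ≈ 2.3846)
T(V) = 31/13 + V² + 7*V (T(V) = (V² + 7*V) + 31/13 = 31/13 + V² + 7*V)
((T(-85) - 5312) + 5384) - 1*7084 = (((31/13 + (-85)² + 7*(-85)) - 5312) + 5384) - 1*7084 = (((31/13 + 7225 - 595) - 5312) + 5384) - 7084 = ((86221/13 - 5312) + 5384) - 7084 = (17165/13 + 5384) - 7084 = 87157/13 - 7084 = -4935/13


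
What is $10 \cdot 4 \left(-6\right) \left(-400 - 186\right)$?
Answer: $140640$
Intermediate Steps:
$10 \cdot 4 \left(-6\right) \left(-400 - 186\right) = 10 \left(-24\right) \left(-586\right) = \left(-240\right) \left(-586\right) = 140640$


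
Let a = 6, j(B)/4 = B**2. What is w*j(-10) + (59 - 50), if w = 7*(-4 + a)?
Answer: 5609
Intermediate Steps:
j(B) = 4*B**2
w = 14 (w = 7*(-4 + 6) = 7*2 = 14)
w*j(-10) + (59 - 50) = 14*(4*(-10)**2) + (59 - 50) = 14*(4*100) + 9 = 14*400 + 9 = 5600 + 9 = 5609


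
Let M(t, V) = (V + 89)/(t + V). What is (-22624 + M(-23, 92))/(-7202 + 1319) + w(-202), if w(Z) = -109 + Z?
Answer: -124682422/405927 ≈ -307.15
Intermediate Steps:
M(t, V) = (89 + V)/(V + t)
(-22624 + M(-23, 92))/(-7202 + 1319) + w(-202) = (-22624 + (89 + 92)/(92 - 23))/(-7202 + 1319) + (-109 - 202) = (-22624 + 181/69)/(-5883) - 311 = (-22624 + (1/69)*181)*(-1/5883) - 311 = (-22624 + 181/69)*(-1/5883) - 311 = -1560875/69*(-1/5883) - 311 = 1560875/405927 - 311 = -124682422/405927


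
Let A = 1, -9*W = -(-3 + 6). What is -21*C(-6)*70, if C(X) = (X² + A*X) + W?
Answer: -44590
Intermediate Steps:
W = ⅓ (W = -(-1)*(-3 + 6)/9 = -(-1)*3/9 = -⅑*(-3) = ⅓ ≈ 0.33333)
C(X) = ⅓ + X + X² (C(X) = (X² + 1*X) + ⅓ = (X² + X) + ⅓ = (X + X²) + ⅓ = ⅓ + X + X²)
-21*C(-6)*70 = -21*(⅓ - 6 + (-6)²)*70 = -21*(⅓ - 6 + 36)*70 = -21*91/3*70 = -637*70 = -44590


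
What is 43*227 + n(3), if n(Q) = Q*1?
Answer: 9764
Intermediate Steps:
n(Q) = Q
43*227 + n(3) = 43*227 + 3 = 9761 + 3 = 9764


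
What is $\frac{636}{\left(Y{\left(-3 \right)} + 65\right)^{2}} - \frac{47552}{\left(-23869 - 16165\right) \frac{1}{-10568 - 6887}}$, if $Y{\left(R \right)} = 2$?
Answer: $- \frac{1862967518308}{89856313} \approx -20733.0$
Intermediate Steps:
$\frac{636}{\left(Y{\left(-3 \right)} + 65\right)^{2}} - \frac{47552}{\left(-23869 - 16165\right) \frac{1}{-10568 - 6887}} = \frac{636}{\left(2 + 65\right)^{2}} - \frac{47552}{\left(-23869 - 16165\right) \frac{1}{-10568 - 6887}} = \frac{636}{67^{2}} - \frac{47552}{\left(-40034\right) \frac{1}{-17455}} = \frac{636}{4489} - \frac{47552}{\left(-40034\right) \left(- \frac{1}{17455}\right)} = 636 \cdot \frac{1}{4489} - \frac{47552}{\frac{40034}{17455}} = \frac{636}{4489} - \frac{415010080}{20017} = - \frac{1862967518308}{89856313}$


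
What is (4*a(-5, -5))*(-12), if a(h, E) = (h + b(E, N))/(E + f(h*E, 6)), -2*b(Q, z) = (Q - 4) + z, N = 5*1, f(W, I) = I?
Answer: 144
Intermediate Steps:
N = 5
b(Q, z) = 2 - Q/2 - z/2 (b(Q, z) = -((Q - 4) + z)/2 = -((-4 + Q) + z)/2 = -(-4 + Q + z)/2 = 2 - Q/2 - z/2)
a(h, E) = (-½ + h - E/2)/(6 + E) (a(h, E) = (h + (2 - E/2 - ½*5))/(E + 6) = (h + (2 - E/2 - 5/2))/(6 + E) = (h + (-½ - E/2))/(6 + E) = (-½ + h - E/2)/(6 + E))
(4*a(-5, -5))*(-12) = (4*((-1 - 1*(-5) + 2*(-5))/(2*(6 - 5))))*(-12) = (4*((½)*(-1 + 5 - 10)/1))*(-12) = (4*((½)*1*(-6)))*(-12) = (4*(-3))*(-12) = -12*(-12) = 144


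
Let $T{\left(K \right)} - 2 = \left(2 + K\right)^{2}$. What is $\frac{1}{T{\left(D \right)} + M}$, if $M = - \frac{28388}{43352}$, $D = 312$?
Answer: $\frac{10838}{1068598027} \approx 1.0142 \cdot 10^{-5}$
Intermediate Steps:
$M = - \frac{7097}{10838}$ ($M = \left(-28388\right) \frac{1}{43352} = - \frac{7097}{10838} \approx -0.65483$)
$T{\left(K \right)} = 2 + \left(2 + K\right)^{2}$
$\frac{1}{T{\left(D \right)} + M} = \frac{1}{\left(2 + \left(2 + 312\right)^{2}\right) - \frac{7097}{10838}} = \frac{1}{\left(2 + 314^{2}\right) - \frac{7097}{10838}} = \frac{1}{\left(2 + 98596\right) - \frac{7097}{10838}} = \frac{1}{98598 - \frac{7097}{10838}} = \frac{1}{\frac{1068598027}{10838}} = \frac{10838}{1068598027}$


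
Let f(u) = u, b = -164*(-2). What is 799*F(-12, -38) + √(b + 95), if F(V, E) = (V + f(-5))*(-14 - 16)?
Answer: 407490 + 3*√47 ≈ 4.0751e+5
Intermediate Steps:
b = 328
F(V, E) = 150 - 30*V (F(V, E) = (V - 5)*(-14 - 16) = (-5 + V)*(-30) = 150 - 30*V)
799*F(-12, -38) + √(b + 95) = 799*(150 - 30*(-12)) + √(328 + 95) = 799*(150 + 360) + √423 = 799*510 + 3*√47 = 407490 + 3*√47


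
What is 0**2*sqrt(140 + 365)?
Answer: 0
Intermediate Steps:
0**2*sqrt(140 + 365) = 0*sqrt(505) = 0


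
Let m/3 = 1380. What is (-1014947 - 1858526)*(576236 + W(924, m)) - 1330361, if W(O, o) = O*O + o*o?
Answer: -53359280032837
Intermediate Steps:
m = 4140 (m = 3*1380 = 4140)
W(O, o) = O² + o²
(-1014947 - 1858526)*(576236 + W(924, m)) - 1330361 = (-1014947 - 1858526)*(576236 + (924² + 4140²)) - 1330361 = -2873473*(576236 + (853776 + 17139600)) - 1330361 = -2873473*(576236 + 17993376) - 1330361 = -2873473*18569612 - 1330361 = -53359278702476 - 1330361 = -53359280032837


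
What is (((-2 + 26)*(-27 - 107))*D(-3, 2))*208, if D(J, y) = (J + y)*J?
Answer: -2006784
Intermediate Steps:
D(J, y) = J*(J + y)
(((-2 + 26)*(-27 - 107))*D(-3, 2))*208 = (((-2 + 26)*(-27 - 107))*(-3*(-3 + 2)))*208 = ((24*(-134))*(-3*(-1)))*208 = -3216*3*208 = -9648*208 = -2006784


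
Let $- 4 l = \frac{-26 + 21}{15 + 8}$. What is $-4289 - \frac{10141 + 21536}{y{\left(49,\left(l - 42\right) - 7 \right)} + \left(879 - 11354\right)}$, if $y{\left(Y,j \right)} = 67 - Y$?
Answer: $- \frac{44818396}{10457} \approx -4286.0$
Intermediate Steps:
$l = \frac{5}{92}$ ($l = - \frac{\left(-26 + 21\right) \frac{1}{15 + 8}}{4} = - \frac{\left(-5\right) \frac{1}{23}}{4} = \left(- \frac{1}{4}\right) \left(- \frac{5}{23}\right) = \frac{5}{92} \approx 0.054348$)
$-4289 - \frac{10141 + 21536}{y{\left(49,\left(l - 42\right) - 7 \right)} + \left(879 - 11354\right)} = -4289 - \frac{10141 + 21536}{\left(67 - 49\right) + \left(879 - 11354\right)} = -4289 - \frac{31677}{\left(67 - 49\right) - 10475} = -4289 - \frac{31677}{18 - 10475} = -4289 - \frac{31677}{-10457} = -4289 - 31677 \left(- \frac{1}{10457}\right) = -4289 - - \frac{31677}{10457} = -4289 + \frac{31677}{10457} = - \frac{44818396}{10457}$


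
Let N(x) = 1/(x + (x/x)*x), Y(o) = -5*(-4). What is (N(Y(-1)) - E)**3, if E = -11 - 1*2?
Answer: 141420761/64000 ≈ 2209.7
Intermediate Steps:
Y(o) = 20
E = -13 (E = -11 - 2 = -13)
N(x) = 1/(2*x) (N(x) = 1/(x + 1*x) = 1/(x + x) = 1/(2*x))
(N(Y(-1)) - E)**3 = ((1/2)/20 - 1*(-13))**3 = ((1/2)*(1/20) + 13)**3 = (1/40 + 13)**3 = (521/40)**3 = 141420761/64000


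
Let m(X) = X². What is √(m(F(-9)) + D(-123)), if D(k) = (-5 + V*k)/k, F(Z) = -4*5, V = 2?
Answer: √6082473/123 ≈ 20.051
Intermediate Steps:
F(Z) = -20
D(k) = (-5 + 2*k)/k
√(m(F(-9)) + D(-123)) = √((-20)² + (2 - 5/(-123))) = √(400 + (2 - 5*(-1/123))) = √(400 + (2 + 5/123)) = √(400 + 251/123) = √(49451/123) = √6082473/123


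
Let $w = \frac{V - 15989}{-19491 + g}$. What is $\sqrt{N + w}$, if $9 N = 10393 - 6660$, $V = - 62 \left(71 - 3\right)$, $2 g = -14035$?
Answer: $\frac{\sqrt{10512006697567}}{159051} \approx 20.385$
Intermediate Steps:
$g = - \frac{14035}{2}$ ($g = \frac{1}{2} \left(-14035\right) = - \frac{14035}{2} \approx -7017.5$)
$V = -4216$ ($V = \left(-62\right) 68 = -4216$)
$N = \frac{3733}{9}$ ($N = \frac{10393 - 6660}{9} = \frac{1}{9} \cdot 3733 = \frac{3733}{9} \approx 414.78$)
$w = \frac{40410}{53017}$ ($w = \frac{-4216 - 15989}{-19491 - \frac{14035}{2}} = - \frac{20205}{- \frac{53017}{2}} = \left(-20205\right) \left(- \frac{2}{53017}\right) = \frac{40410}{53017} \approx 0.76221$)
$\sqrt{N + w} = \sqrt{\frac{3733}{9} + \frac{40410}{53017}} = \sqrt{\frac{198276151}{477153}} = \frac{\sqrt{10512006697567}}{159051}$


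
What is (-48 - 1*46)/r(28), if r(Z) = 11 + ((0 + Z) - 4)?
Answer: -94/35 ≈ -2.6857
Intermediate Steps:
r(Z) = 7 + Z (r(Z) = 11 + (Z - 4) = 11 + (-4 + Z) = 7 + Z)
(-48 - 1*46)/r(28) = (-48 - 1*46)/(7 + 28) = (-48 - 46)/35 = -94*1/35 = -94/35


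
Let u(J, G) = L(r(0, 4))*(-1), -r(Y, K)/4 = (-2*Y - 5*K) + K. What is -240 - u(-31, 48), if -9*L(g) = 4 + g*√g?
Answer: -892/3 ≈ -297.33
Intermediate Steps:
r(Y, K) = 8*Y + 16*K (r(Y, K) = -4*((-2*Y - 5*K) + K) = -4*((-5*K - 2*Y) + K) = -4*(-4*K - 2*Y) = 8*Y + 16*K)
L(g) = -4/9 - g^(3/2)/9 (L(g) = -(4 + g*√g)/9 = -(4 + g^(3/2))/9 = -4/9 - g^(3/2)/9)
u(J, G) = 172/3 (u(J, G) = (-4/9 - (8*0 + 16*4)^(3/2)/9)*(-1) = (-4/9 - (0 + 64)^(3/2)/9)*(-1) = (-4/9 - 64^(3/2)/9)*(-1) = (-4/9 - ⅑*512)*(-1) = (-4/9 - 512/9)*(-1) = -172/3*(-1) = 172/3)
-240 - u(-31, 48) = -240 - 1*172/3 = -240 - 172/3 = -892/3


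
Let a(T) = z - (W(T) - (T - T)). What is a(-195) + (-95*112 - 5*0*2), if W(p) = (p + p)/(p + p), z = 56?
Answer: -10585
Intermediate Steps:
W(p) = 1 (W(p) = (2*p)/((2*p)) = (2*p)*(1/(2*p)) = 1)
a(T) = 55 (a(T) = 56 - (1 - (T - T)) = 56 - (1 - 1*0) = 56 - (1 + 0) = 56 - 1*1 = 56 - 1 = 55)
a(-195) + (-95*112 - 5*0*2) = 55 + (-95*112 - 5*0*2) = 55 + (-10640 + 0*2) = 55 + (-10640 + 0) = 55 - 10640 = -10585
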